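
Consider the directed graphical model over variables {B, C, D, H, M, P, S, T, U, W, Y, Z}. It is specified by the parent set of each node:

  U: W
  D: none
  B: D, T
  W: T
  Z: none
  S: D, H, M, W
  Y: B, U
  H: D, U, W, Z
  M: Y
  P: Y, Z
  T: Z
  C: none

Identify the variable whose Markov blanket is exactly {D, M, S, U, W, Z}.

The target node must have every member of {D, M, S, U, W, Z} as a parent, child, or co-parent, and no others.
Parents of H: D, U, W, Z; children: S; co-parents: D, M, W.
These exactly cover the given set, so the node is H.

H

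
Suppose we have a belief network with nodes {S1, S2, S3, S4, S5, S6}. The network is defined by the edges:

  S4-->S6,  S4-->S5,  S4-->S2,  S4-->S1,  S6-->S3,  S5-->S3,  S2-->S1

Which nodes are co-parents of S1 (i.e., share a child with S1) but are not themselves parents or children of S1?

{}

S1 has no children, so it has no co-parents. The set is empty.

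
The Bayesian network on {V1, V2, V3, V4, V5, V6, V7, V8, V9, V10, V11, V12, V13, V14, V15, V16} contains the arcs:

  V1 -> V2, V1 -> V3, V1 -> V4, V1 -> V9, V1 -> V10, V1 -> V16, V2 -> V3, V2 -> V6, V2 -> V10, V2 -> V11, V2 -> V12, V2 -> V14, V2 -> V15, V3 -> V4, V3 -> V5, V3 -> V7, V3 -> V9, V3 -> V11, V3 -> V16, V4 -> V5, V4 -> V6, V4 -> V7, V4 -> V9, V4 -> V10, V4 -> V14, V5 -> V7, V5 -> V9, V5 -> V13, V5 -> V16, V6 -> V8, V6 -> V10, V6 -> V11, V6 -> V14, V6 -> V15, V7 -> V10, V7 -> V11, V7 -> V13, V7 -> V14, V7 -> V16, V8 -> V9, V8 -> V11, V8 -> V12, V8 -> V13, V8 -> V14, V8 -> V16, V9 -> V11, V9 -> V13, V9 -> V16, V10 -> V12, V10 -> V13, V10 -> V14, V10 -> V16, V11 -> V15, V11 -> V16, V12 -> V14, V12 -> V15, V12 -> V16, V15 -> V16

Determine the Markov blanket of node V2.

By definition, MB(V2) is built from V2's parents, V2's children, and the co-parents of V2.
Pa(V2) = {V1}.
V2's children: V3, V6, V10, V11, V12, V14, V15.
For each child, the remaining parents (spouses of V2):
  V3 also has parent V1.
  V6 also has parent V4.
  V10 also has parents V1, V4, V6, V7.
  V11 also has parents V3, V6, V7, V8, V9.
  parents(V12) \ {V2} = {V8, V10}.
  V14's other parents are V4, V6, V7, V8, V10, V12.
  parents(V15) \ {V2} = {V6, V11, V12}.
MB(V2) = {V1, V3, V4, V6, V7, V8, V9, V10, V11, V12, V14, V15}.

{V1, V3, V4, V6, V7, V8, V9, V10, V11, V12, V14, V15}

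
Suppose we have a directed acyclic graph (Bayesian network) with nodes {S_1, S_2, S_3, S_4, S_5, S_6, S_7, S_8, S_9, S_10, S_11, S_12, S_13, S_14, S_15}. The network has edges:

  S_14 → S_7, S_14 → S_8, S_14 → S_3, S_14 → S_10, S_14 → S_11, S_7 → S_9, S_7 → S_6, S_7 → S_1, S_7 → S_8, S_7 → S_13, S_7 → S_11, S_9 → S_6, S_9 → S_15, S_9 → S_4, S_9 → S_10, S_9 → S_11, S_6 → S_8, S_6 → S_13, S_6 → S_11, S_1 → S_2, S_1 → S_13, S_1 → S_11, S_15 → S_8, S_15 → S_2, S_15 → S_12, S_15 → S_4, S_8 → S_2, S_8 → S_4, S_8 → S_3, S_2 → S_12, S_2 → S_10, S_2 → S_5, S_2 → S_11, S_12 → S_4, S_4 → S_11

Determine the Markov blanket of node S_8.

{S_1, S_2, S_3, S_4, S_6, S_7, S_9, S_12, S_14, S_15}

Pa(S_8) = {S_6, S_7, S_14, S_15}.
S_8 has children S_2, S_3, S_4.
For each child, the remaining parents (spouses of S_8):
  S_2 also has parents S_1, S_15.
  S_4's other parents are S_9, S_12, S_15.
  S_3's other parent is S_14.
So the Markov blanket of S_8 is {S_1, S_2, S_3, S_4, S_6, S_7, S_9, S_12, S_14, S_15}.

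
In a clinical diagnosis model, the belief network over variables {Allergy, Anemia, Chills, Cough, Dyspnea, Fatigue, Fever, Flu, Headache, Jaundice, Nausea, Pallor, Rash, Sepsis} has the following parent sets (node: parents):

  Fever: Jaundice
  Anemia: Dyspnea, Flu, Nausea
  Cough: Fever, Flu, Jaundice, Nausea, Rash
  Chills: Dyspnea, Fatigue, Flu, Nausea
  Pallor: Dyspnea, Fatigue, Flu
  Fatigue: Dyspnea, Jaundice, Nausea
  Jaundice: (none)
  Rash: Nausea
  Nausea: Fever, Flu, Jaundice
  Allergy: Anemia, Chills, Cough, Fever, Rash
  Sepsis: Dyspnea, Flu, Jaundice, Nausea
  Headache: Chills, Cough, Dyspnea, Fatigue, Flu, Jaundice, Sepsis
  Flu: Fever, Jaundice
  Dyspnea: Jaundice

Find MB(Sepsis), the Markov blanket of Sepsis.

{Chills, Cough, Dyspnea, Fatigue, Flu, Headache, Jaundice, Nausea}

The Markov blanket of a node is its parents, its children, and the other parents of its children.
Sepsis has parents Dyspnea, Flu, Jaundice, Nausea.
Children of Sepsis: Headache.
Other parents of Sepsis's children:
  Headache also has parents Chills, Cough, Dyspnea, Fatigue, Flu, Jaundice.
Taking the union gives {Chills, Cough, Dyspnea, Fatigue, Flu, Headache, Jaundice, Nausea}.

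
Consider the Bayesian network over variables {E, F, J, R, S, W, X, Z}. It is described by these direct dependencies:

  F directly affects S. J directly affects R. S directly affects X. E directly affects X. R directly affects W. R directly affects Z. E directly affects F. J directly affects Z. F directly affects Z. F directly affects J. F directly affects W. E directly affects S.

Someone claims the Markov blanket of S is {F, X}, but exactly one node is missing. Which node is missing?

E

A node's Markov blanket = Pa ∪ Ch ∪ (parents of Ch other than the node itself).
Pa(S) = {E, F}.
S's children: X.
For each child, the remaining parents (spouses of S):
  X: E
MB(S) = {E, F, X}.
Comparing with the claimed set, E is missing.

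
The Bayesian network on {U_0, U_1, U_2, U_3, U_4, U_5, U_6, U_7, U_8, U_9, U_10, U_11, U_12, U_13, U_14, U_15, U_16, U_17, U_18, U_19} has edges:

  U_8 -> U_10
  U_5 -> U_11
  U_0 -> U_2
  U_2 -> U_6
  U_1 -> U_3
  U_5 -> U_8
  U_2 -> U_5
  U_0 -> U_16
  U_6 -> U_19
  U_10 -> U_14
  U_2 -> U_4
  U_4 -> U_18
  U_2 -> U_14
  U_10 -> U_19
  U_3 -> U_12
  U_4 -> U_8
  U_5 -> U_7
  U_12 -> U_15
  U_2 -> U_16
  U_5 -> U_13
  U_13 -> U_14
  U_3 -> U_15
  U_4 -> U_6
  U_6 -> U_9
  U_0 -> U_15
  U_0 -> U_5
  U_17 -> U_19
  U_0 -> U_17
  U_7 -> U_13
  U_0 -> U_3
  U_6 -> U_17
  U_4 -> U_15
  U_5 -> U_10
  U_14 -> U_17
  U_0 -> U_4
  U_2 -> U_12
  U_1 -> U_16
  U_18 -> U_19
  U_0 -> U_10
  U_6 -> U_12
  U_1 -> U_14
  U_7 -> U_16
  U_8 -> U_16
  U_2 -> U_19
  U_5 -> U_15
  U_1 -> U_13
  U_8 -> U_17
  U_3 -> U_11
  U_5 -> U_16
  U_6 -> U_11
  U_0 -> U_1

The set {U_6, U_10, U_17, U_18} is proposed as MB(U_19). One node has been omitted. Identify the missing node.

A node's Markov blanket = Pa ∪ Ch ∪ (parents of Ch other than the node itself).
Parents of U_19: U_2, U_6, U_10, U_17, U_18.
U_19's children: none.
With no children, U_19 has no spouses; the co-parent set is empty.
MB(U_19) = {U_2, U_6, U_10, U_17, U_18}.
Comparing with the claimed set, U_2 is missing.

U_2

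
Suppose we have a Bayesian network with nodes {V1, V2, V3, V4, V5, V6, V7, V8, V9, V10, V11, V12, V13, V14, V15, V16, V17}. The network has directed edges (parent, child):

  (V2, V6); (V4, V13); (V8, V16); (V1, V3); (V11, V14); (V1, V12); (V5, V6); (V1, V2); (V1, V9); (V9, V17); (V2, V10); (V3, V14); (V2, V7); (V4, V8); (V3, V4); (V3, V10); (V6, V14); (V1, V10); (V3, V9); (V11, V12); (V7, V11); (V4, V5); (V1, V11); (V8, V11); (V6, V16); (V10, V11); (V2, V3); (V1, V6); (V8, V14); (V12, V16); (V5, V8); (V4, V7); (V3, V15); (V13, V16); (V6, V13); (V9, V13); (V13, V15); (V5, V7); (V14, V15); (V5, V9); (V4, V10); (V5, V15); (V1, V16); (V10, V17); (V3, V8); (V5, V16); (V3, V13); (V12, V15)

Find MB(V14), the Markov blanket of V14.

By definition, MB(V14) is built from V14's parents, V14's children, and the co-parents of V14.
V14's children: V15.
V14's parents: V3, V6, V8, V11.
Co-parents of V14 (other parents of its children):
  parents(V15) \ {V14} = {V3, V5, V12, V13}.
Taking the union gives {V3, V5, V6, V8, V11, V12, V13, V15}.

{V3, V5, V6, V8, V11, V12, V13, V15}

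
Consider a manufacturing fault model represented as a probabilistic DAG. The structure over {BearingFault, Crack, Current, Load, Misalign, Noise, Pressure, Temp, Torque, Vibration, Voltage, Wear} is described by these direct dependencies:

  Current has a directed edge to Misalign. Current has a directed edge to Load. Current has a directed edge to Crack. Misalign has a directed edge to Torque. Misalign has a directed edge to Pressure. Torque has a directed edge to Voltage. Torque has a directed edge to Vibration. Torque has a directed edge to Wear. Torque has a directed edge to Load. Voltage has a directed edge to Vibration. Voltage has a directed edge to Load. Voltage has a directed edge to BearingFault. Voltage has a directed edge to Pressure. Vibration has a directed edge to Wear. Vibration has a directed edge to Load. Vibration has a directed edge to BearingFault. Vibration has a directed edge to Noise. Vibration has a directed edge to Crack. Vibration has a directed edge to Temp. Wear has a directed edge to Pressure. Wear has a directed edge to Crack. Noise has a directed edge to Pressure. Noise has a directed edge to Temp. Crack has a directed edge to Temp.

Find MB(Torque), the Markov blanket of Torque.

{Current, Load, Misalign, Vibration, Voltage, Wear}

Torque's children: Load, Vibration, Voltage, Wear.
Pa(Torque) = {Misalign}.
Other parents of Torque's children:
  Voltage has no other parent.
  Vibration also has parent Voltage.
  parents(Wear) \ {Torque} = {Vibration}.
  Load also has parents Current, Vibration, Voltage.
So the Markov blanket of Torque is {Current, Load, Misalign, Vibration, Voltage, Wear}.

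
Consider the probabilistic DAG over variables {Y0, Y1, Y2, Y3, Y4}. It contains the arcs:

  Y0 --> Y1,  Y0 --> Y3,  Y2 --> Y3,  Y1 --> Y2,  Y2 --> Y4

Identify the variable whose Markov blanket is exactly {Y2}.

Y4

The target node must have every member of {Y2} as a parent, child, or co-parent, and no others.
Parents of Y4: Y2; children: none; co-parents: none.
These exactly cover the given set, so the node is Y4.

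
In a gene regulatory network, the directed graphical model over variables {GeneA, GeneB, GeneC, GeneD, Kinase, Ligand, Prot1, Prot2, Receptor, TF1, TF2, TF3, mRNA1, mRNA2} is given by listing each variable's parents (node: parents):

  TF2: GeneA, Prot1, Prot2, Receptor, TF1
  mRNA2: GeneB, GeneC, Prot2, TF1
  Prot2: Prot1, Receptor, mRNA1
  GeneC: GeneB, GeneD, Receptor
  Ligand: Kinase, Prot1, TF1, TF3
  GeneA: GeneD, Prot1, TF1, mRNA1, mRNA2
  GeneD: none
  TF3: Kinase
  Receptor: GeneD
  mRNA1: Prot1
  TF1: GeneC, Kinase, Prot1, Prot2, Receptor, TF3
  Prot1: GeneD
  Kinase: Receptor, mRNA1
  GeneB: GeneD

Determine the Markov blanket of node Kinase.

A node's Markov blanket = Pa ∪ Ch ∪ (parents of Ch other than the node itself).
Pa(Kinase) = {Receptor, mRNA1}.
Ch(Kinase) = {Ligand, TF1, TF3}.
Co-parents of Kinase (other parents of its children):
  TF3 has no other parent.
  parents(TF1) \ {Kinase} = {GeneC, Prot1, Prot2, Receptor, TF3}.
  Ligand's other parents are Prot1, TF1, TF3.
Union: {Receptor, mRNA1} ∪ {Ligand, TF1, TF3} ∪ {GeneC, Prot1, Prot2, Receptor, TF1, TF3} = {GeneC, Ligand, Prot1, Prot2, Receptor, TF1, TF3, mRNA1}.

{GeneC, Ligand, Prot1, Prot2, Receptor, TF1, TF3, mRNA1}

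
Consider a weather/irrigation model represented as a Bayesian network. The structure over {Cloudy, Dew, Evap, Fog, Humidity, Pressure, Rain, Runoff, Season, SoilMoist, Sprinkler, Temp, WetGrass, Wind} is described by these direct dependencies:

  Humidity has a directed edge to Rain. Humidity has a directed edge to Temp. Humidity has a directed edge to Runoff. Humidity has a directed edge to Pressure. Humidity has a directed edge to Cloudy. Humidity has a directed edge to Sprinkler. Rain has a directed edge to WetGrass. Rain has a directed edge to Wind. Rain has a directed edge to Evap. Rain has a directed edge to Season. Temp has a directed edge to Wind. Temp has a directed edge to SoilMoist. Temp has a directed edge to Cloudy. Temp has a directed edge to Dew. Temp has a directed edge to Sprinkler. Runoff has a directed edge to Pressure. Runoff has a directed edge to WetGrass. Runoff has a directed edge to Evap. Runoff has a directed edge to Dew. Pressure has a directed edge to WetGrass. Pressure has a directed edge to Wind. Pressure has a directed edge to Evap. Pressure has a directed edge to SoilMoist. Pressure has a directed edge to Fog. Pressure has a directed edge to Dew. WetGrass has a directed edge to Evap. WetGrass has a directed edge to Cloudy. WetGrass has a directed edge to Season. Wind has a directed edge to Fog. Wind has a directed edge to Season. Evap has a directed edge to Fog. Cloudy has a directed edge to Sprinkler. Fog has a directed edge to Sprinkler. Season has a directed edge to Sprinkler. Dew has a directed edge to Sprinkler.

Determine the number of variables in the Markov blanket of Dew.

Recall MB(v) = parents ∪ children ∪ spouses, where spouses are the other parents of v's children.
Pa(Dew) = {Pressure, Runoff, Temp}.
Ch(Dew) = {Sprinkler}.
Parents of each child, excluding Dew:
  Sprinkler: Cloudy, Fog, Humidity, Season, Temp
MB(Dew) = {Cloudy, Fog, Humidity, Pressure, Runoff, Season, Sprinkler, Temp}, which has 8 nodes.

8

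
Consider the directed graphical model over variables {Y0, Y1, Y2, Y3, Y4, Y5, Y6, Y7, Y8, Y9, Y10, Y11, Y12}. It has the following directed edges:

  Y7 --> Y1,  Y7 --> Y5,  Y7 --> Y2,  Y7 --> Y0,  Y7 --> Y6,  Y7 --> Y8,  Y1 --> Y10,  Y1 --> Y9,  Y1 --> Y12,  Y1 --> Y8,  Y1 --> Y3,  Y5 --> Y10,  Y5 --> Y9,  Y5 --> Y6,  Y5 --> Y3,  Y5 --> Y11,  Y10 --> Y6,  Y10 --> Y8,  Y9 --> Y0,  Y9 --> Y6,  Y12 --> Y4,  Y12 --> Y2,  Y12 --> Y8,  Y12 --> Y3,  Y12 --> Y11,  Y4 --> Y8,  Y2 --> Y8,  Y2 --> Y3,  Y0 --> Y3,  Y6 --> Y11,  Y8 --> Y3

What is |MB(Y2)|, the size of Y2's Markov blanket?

9

A node's Markov blanket = Pa ∪ Ch ∪ (parents of Ch other than the node itself).
Ch(Y2) = {Y3, Y8}.
Y2's parents: Y7, Y12.
Other parents of Y2's children:
  Y8's other parents are Y1, Y4, Y7, Y10, Y12.
  Y3's other parents are Y0, Y1, Y5, Y8, Y12.
MB(Y2) = {Y0, Y1, Y3, Y4, Y5, Y7, Y8, Y10, Y12}, which has 9 nodes.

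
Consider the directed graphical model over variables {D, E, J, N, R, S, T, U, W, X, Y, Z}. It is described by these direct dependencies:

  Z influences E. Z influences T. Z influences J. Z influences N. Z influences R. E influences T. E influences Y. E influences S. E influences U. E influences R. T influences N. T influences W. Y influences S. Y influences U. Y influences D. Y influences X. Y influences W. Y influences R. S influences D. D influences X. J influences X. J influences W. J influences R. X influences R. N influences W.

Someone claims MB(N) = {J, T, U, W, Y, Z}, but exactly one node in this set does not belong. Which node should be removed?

U

The Markov blanket of a node is its parents, its children, and the other parents of its children.
Ch(N) = {W}.
Pa(N) = {T, Z}.
Other parents of N's children:
  W also has parents J, T, Y.
MB(N) = {J, T, W, Y, Z}.
U is neither a parent, child, nor co-parent of N, so it does not belong.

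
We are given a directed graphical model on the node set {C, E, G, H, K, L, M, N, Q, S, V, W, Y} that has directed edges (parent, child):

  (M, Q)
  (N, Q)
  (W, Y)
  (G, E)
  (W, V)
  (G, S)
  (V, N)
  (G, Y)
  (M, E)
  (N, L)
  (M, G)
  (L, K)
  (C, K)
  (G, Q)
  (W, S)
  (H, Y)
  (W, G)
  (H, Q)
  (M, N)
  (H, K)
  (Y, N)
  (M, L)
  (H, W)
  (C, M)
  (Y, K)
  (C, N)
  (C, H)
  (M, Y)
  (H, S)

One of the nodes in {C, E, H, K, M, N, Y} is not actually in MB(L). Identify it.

By definition, MB(L) is built from L's parents, L's children, and the co-parents of L.
Pa(L) = {M, N}.
L's children: K.
Co-parents of L (other parents of its children):
  parents(K) \ {L} = {C, H, Y}.
MB(L) = {C, H, K, M, N, Y}.
E is neither a parent, child, nor co-parent of L, so it does not belong.

E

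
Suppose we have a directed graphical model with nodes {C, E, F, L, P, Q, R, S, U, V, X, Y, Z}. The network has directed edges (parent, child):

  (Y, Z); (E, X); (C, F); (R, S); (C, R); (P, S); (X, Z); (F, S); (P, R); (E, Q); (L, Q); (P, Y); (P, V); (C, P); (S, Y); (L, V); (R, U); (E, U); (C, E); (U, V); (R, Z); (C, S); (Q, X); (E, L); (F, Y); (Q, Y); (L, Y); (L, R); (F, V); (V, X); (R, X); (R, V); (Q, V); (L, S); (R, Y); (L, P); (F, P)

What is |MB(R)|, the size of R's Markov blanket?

12

Parents of R: C, L, P.
R has children S, U, V, X, Y, Z.
Parents of each child, excluding R:
  S: C, F, L, P
  U: E
  V: F, L, P, Q, U
  X: E, Q, V
  Y: F, L, P, Q, S
  Z: X, Y
MB(R) = {C, E, F, L, P, Q, S, U, V, X, Y, Z}, which has 12 nodes.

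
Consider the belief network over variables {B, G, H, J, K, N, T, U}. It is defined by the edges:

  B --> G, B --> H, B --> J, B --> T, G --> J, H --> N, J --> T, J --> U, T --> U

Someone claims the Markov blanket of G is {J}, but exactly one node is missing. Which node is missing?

Recall MB(v) = parents ∪ children ∪ spouses, where spouses are the other parents of v's children.
Ch(G) = {J}.
G's parents: B.
Parents of each child, excluding G:
  J: B
MB(G) = {B, J}.
Comparing with the claimed set, B is missing.

B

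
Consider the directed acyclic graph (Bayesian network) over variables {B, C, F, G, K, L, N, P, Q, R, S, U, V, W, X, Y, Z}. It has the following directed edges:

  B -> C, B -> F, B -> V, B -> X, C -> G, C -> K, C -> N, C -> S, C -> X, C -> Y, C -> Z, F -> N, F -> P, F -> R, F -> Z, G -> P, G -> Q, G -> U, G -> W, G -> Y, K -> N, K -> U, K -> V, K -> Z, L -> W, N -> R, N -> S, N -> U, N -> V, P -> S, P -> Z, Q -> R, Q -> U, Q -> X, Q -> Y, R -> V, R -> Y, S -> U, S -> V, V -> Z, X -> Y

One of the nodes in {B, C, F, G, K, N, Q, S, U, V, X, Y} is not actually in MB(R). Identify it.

The Markov blanket of a node is its parents, its children, and the other parents of its children.
Parents of R: F, N, Q.
Children of R: V, Y.
Parents of each child, excluding R:
  V also has parents B, K, N, S.
  Y's other parents are C, G, Q, X.
MB(R) = {B, C, F, G, K, N, Q, S, V, X, Y}.
U is neither a parent, child, nor co-parent of R, so it does not belong.

U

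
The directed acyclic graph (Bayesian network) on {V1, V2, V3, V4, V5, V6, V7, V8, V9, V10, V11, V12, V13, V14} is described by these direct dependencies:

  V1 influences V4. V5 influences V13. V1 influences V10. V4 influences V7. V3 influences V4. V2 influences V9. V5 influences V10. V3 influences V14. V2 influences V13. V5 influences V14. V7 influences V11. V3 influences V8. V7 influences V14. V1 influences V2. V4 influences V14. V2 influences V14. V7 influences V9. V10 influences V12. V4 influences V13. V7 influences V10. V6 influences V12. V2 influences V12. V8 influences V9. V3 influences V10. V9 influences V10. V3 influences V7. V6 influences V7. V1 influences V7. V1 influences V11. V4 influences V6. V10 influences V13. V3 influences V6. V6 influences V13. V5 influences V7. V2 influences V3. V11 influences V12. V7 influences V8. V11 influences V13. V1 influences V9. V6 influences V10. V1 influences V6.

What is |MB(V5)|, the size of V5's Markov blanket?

Recall MB(v) = parents ∪ children ∪ spouses, where spouses are the other parents of v's children.
V5 has children V7, V10, V13, V14.
V5 has no parents.
For each child, the remaining parents (spouses of V5):
  parents(V7) \ {V5} = {V1, V3, V4, V6}.
  V10's other parents are V1, V3, V6, V7, V9.
  V13 also has parents V2, V4, V6, V10, V11.
  parents(V14) \ {V5} = {V2, V3, V4, V7}.
MB(V5) = {V1, V2, V3, V4, V6, V7, V9, V10, V11, V13, V14}, which has 11 nodes.

11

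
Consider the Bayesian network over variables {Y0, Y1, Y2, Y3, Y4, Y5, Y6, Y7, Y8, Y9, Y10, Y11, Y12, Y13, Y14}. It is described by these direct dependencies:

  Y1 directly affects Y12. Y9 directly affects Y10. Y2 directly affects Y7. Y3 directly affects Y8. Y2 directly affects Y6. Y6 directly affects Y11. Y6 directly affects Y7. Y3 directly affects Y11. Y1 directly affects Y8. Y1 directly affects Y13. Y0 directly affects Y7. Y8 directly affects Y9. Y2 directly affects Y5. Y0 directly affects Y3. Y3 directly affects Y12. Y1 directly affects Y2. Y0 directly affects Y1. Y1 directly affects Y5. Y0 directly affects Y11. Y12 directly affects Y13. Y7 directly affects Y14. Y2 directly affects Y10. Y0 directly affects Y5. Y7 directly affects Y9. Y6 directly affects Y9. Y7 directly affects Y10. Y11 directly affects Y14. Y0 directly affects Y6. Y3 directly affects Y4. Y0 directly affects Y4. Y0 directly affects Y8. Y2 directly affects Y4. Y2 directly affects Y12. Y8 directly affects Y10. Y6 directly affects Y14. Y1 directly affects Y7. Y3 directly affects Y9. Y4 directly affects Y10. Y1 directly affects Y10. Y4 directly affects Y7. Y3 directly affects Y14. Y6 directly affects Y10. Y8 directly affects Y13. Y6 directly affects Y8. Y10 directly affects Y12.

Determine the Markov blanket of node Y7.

{Y0, Y1, Y2, Y3, Y4, Y6, Y8, Y9, Y10, Y11, Y14}

Y7's parents: Y0, Y1, Y2, Y4, Y6.
Y7 has children Y9, Y10, Y14.
For each child, the remaining parents (spouses of Y7):
  Y9: Y3, Y6, Y8
  Y10: Y1, Y2, Y4, Y6, Y8, Y9
  Y14: Y3, Y6, Y11
MB(Y7) = {Y0, Y1, Y2, Y3, Y4, Y6, Y8, Y9, Y10, Y11, Y14}.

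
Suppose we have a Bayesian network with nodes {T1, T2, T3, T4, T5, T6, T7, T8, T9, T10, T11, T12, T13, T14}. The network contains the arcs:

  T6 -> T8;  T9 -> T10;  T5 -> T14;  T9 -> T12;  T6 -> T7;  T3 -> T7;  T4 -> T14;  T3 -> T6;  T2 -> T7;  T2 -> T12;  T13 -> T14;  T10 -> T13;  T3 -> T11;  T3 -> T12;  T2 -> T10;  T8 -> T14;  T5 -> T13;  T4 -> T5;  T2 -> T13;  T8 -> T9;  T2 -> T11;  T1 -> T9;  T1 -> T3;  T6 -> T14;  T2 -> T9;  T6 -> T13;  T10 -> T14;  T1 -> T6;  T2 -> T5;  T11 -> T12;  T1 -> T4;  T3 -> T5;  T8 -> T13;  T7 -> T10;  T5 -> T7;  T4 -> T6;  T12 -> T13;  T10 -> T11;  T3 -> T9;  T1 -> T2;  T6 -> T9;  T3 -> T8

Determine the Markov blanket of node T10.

A node's Markov blanket = Pa ∪ Ch ∪ (parents of Ch other than the node itself).
Pa(T10) = {T2, T7, T9}.
T10 has children T11, T13, T14.
Co-parents of T10 (other parents of its children):
  T11 also has parents T2, T3.
  T13 also has parents T2, T5, T6, T8, T12.
  T14 also has parents T4, T5, T6, T8, T13.
MB(T10) = {T2, T3, T4, T5, T6, T7, T8, T9, T11, T12, T13, T14}.

{T2, T3, T4, T5, T6, T7, T8, T9, T11, T12, T13, T14}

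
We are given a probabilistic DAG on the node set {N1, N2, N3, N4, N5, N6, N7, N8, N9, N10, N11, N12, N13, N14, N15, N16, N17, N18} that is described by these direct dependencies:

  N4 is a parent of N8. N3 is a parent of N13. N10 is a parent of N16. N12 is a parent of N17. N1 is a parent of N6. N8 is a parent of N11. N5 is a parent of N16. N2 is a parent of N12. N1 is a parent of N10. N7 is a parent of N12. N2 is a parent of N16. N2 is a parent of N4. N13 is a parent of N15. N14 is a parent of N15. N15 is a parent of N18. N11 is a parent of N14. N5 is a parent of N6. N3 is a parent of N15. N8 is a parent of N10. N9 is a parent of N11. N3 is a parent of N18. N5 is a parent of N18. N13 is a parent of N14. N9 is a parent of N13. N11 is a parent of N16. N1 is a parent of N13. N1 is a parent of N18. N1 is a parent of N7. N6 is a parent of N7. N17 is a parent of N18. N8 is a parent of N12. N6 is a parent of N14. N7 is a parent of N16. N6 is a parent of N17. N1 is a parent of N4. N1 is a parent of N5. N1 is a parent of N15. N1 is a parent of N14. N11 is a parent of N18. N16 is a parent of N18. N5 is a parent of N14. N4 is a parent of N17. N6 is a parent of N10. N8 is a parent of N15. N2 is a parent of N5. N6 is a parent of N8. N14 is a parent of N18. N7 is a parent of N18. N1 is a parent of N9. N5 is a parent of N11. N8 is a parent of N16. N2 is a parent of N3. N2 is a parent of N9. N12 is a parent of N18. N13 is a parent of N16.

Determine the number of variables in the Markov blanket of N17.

Parents of N17: N4, N6, N12.
N17's children: N18.
Parents of each child, excluding N17:
  N18 also has parents N1, N3, N5, N7, N11, N12, N14, N15, N16.
MB(N17) = {N1, N3, N4, N5, N6, N7, N11, N12, N14, N15, N16, N18}, which has 12 nodes.

12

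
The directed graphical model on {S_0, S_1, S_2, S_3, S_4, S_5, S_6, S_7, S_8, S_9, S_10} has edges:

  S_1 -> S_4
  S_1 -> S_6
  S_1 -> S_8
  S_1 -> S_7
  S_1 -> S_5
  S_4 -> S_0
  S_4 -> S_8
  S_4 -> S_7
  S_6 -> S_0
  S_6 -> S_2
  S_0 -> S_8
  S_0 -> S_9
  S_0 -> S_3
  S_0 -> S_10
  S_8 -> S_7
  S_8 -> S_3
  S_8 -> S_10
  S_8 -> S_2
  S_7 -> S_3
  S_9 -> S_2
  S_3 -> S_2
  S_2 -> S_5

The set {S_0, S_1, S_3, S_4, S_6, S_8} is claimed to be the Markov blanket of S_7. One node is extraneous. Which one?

Pa(S_7) = {S_1, S_4, S_8}.
Ch(S_7) = {S_3}.
Parents of each child, excluding S_7:
  parents(S_3) \ {S_7} = {S_0, S_8}.
MB(S_7) = {S_0, S_1, S_3, S_4, S_8}.
S_6 is neither a parent, child, nor co-parent of S_7, so it does not belong.

S_6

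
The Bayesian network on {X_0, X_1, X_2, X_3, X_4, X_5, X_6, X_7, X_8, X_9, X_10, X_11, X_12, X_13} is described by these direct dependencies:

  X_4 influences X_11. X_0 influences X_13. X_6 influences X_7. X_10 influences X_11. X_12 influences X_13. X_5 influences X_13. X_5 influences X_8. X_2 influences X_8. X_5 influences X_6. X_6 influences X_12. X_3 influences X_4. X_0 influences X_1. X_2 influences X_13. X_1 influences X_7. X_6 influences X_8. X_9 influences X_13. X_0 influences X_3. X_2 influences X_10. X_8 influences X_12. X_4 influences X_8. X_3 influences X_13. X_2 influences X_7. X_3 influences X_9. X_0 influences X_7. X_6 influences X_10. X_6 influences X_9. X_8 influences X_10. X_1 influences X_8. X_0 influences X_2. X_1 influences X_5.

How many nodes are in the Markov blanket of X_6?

X_6's children: X_7, X_8, X_9, X_10, X_12.
Pa(X_6) = {X_5}.
Other parents of X_6's children:
  parents(X_7) \ {X_6} = {X_0, X_1, X_2}.
  X_8's other parents are X_1, X_2, X_4, X_5.
  X_9 also has parent X_3.
  parents(X_10) \ {X_6} = {X_2, X_8}.
  X_12's other parent is X_8.
MB(X_6) = {X_0, X_1, X_2, X_3, X_4, X_5, X_7, X_8, X_9, X_10, X_12}, which has 11 nodes.

11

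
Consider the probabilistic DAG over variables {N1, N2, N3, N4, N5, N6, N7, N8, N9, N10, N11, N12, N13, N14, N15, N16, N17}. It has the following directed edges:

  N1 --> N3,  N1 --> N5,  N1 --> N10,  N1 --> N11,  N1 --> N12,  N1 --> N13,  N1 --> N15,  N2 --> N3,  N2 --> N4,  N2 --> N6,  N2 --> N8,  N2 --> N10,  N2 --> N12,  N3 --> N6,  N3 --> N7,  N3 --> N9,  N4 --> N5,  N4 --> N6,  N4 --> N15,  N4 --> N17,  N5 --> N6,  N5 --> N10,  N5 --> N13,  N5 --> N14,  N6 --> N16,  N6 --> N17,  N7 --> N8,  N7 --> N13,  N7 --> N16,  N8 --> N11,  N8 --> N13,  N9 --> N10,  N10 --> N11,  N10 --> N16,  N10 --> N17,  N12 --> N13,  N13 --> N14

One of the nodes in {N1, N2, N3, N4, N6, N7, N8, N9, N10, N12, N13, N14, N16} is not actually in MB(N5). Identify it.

N16

The Markov blanket of a node is its parents, its children, and the other parents of its children.
Ch(N5) = {N6, N10, N13, N14}.
Pa(N5) = {N1, N4}.
Parents of each child, excluding N5:
  N6's other parents are N2, N3, N4.
  parents(N10) \ {N5} = {N1, N2, N9}.
  N13 also has parents N1, N7, N8, N12.
  N14 also has parent N13.
MB(N5) = {N1, N2, N3, N4, N6, N7, N8, N9, N10, N12, N13, N14}.
N16 is neither a parent, child, nor co-parent of N5, so it does not belong.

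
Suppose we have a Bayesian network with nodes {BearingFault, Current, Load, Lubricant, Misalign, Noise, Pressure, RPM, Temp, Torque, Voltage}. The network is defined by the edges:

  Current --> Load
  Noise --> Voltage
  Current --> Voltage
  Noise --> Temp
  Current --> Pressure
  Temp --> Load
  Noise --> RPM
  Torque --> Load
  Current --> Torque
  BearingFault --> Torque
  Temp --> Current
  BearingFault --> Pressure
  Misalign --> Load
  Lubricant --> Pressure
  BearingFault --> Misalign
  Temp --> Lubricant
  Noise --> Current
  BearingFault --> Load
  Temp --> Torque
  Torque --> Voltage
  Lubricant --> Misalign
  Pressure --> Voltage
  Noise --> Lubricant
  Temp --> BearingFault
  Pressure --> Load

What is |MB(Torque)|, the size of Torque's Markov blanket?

8

Pa(Torque) = {BearingFault, Current, Temp}.
Children of Torque: Load, Voltage.
Other parents of Torque's children:
  Voltage also has parents Current, Noise, Pressure.
  Load's other parents are BearingFault, Current, Misalign, Pressure, Temp.
MB(Torque) = {BearingFault, Current, Load, Misalign, Noise, Pressure, Temp, Voltage}, which has 8 nodes.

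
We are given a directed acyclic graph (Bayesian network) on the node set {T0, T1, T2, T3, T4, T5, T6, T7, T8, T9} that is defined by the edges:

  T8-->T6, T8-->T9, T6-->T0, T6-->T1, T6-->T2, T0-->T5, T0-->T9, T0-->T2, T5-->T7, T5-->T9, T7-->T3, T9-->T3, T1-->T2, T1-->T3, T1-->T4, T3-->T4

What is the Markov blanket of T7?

Recall MB(v) = parents ∪ children ∪ spouses, where spouses are the other parents of v's children.
T7's children: T3.
T7's parents: T5.
Parents of each child, excluding T7:
  T3: T1, T9
MB(T7) = {T1, T3, T5, T9}.

{T1, T3, T5, T9}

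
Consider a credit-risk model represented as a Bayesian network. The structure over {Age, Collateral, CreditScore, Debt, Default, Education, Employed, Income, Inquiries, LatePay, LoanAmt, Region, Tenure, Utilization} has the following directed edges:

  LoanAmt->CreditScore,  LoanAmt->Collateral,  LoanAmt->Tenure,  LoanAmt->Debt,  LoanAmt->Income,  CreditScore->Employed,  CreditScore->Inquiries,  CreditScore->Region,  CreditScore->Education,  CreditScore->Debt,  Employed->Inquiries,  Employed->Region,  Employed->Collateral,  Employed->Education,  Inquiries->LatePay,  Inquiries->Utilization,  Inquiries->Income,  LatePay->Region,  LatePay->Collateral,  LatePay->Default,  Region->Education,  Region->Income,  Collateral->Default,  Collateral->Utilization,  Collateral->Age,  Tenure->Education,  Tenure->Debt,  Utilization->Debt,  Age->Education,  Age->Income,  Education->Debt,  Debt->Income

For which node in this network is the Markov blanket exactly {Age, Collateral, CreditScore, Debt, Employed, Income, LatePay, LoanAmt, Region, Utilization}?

The target node must have every member of {Age, Collateral, CreditScore, Debt, Employed, Income, LatePay, LoanAmt, Region, Utilization} as a parent, child, or co-parent, and no others.
Parents of Inquiries: CreditScore, Employed; children: Income, LatePay, Utilization; co-parents: Age, Collateral, Debt, LoanAmt, Region.
These exactly cover the given set, so the node is Inquiries.

Inquiries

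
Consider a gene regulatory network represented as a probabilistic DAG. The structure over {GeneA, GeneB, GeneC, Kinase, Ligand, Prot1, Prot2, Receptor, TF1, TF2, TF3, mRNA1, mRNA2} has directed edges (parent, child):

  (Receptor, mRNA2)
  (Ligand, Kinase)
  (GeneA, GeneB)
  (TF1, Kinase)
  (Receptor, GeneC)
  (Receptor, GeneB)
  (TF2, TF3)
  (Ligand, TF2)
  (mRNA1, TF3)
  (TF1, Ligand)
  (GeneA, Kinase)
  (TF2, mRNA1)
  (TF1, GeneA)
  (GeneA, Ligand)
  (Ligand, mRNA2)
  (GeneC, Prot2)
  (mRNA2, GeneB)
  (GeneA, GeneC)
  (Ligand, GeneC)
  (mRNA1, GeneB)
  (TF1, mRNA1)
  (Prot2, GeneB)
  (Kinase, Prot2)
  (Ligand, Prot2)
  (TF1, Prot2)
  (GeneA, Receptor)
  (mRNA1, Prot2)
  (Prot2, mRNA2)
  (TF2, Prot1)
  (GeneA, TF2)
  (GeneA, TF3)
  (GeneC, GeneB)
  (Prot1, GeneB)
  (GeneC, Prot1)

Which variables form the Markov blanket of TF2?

The Markov blanket of a node is its parents, its children, and the other parents of its children.
Pa(TF2) = {GeneA, Ligand}.
TF2's children: Prot1, TF3, mRNA1.
Parents of each child, excluding TF2:
  mRNA1's other parent is TF1.
  TF3 also has parents GeneA, mRNA1.
  Prot1's other parent is GeneC.
So the Markov blanket of TF2 is {GeneA, GeneC, Ligand, Prot1, TF1, TF3, mRNA1}.

{GeneA, GeneC, Ligand, Prot1, TF1, TF3, mRNA1}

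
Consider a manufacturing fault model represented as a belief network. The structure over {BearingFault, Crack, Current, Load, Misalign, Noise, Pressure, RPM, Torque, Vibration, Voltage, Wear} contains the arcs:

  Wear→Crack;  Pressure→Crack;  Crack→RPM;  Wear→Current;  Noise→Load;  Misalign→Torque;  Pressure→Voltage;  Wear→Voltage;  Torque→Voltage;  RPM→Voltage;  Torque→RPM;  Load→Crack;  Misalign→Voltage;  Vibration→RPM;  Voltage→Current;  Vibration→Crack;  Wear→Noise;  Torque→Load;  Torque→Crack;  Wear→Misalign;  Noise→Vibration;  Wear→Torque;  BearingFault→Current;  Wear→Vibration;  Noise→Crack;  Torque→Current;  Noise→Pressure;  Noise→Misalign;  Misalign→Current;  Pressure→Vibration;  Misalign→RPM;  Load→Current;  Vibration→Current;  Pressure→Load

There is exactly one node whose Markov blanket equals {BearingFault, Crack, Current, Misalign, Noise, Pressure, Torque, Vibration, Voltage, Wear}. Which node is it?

The target node must have every member of {BearingFault, Crack, Current, Misalign, Noise, Pressure, Torque, Vibration, Voltage, Wear} as a parent, child, or co-parent, and no others.
Parents of Load: Noise, Pressure, Torque; children: Crack, Current; co-parents: BearingFault, Misalign, Noise, Pressure, Torque, Vibration, Voltage, Wear.
These exactly cover the given set, so the node is Load.

Load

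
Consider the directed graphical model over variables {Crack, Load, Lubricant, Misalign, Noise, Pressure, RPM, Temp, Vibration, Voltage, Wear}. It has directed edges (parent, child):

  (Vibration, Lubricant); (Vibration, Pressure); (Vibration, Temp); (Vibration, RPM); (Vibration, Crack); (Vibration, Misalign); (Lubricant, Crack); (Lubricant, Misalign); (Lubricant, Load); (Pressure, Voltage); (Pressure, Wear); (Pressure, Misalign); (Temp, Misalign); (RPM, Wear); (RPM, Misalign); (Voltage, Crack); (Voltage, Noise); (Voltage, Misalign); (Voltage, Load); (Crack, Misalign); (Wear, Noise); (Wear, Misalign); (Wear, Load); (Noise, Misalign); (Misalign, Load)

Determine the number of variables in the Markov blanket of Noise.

9

Noise has parents Voltage, Wear.
Children of Noise: Misalign.
Parents of each child, excluding Noise:
  parents(Misalign) \ {Noise} = {Crack, Lubricant, Pressure, RPM, Temp, Vibration, Voltage, Wear}.
MB(Noise) = {Crack, Lubricant, Misalign, Pressure, RPM, Temp, Vibration, Voltage, Wear}, which has 9 nodes.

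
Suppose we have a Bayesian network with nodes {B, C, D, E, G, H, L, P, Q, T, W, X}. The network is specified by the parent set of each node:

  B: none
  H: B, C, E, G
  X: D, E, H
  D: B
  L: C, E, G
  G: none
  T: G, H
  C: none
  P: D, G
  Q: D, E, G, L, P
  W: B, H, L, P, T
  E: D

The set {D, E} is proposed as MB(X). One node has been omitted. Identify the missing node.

Recall MB(v) = parents ∪ children ∪ spouses, where spouses are the other parents of v's children.
Pa(X) = {D, E, H}.
X has no children.
X has no children, so there are no co-parents.
MB(X) = {D, E, H}.
Comparing with the claimed set, H is missing.

H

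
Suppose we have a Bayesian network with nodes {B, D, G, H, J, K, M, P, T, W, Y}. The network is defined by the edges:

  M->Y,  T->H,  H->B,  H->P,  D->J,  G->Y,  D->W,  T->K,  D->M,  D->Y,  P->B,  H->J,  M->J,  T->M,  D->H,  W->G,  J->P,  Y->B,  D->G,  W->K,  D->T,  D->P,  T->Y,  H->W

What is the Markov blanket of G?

Parents of G: D, W.
Children of G: Y.
Parents of each child, excluding G:
  Y also has parents D, M, T.
Taking the union gives {D, M, T, W, Y}.

{D, M, T, W, Y}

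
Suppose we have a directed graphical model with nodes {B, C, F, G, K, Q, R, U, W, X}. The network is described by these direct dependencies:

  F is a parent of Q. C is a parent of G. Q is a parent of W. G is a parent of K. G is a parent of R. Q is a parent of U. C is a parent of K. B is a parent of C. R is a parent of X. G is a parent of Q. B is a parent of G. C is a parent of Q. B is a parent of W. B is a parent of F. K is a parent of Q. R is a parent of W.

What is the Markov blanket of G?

{B, C, F, K, Q, R}

Children of G: K, Q, R.
G has parents B, C.
Co-parents of G (other parents of its children):
  K also has parent C.
  Q's other parents are C, F, K.
  R: no additional parents.
So the Markov blanket of G is {B, C, F, K, Q, R}.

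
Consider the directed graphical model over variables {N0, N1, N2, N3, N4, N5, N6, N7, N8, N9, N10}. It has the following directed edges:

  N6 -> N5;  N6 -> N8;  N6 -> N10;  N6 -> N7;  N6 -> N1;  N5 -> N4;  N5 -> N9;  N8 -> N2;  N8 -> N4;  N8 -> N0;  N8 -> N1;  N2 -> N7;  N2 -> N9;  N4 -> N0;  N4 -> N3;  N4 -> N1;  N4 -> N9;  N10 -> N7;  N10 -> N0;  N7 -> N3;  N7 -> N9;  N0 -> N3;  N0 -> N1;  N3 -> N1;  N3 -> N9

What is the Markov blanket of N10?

{N0, N2, N4, N6, N7, N8}

Recall MB(v) = parents ∪ children ∪ spouses, where spouses are the other parents of v's children.
N10 has parent N6.
Children of N10: N0, N7.
Other parents of N10's children:
  N7: N2, N6
  N0: N4, N8
So the Markov blanket of N10 is {N0, N2, N4, N6, N7, N8}.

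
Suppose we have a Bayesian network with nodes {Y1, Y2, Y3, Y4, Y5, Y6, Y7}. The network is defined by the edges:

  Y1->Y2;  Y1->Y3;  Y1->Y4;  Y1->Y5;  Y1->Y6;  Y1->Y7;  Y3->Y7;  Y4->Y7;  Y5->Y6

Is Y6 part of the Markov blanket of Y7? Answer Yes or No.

A node's Markov blanket = Pa ∪ Ch ∪ (parents of Ch other than the node itself).
Ch(Y7) = {}.
Y7 has parents Y1, Y3, Y4.
Y7 has no children, so there are no co-parents.
MB(Y7) = {Y1, Y3, Y4}; Y6 is not in this set.

No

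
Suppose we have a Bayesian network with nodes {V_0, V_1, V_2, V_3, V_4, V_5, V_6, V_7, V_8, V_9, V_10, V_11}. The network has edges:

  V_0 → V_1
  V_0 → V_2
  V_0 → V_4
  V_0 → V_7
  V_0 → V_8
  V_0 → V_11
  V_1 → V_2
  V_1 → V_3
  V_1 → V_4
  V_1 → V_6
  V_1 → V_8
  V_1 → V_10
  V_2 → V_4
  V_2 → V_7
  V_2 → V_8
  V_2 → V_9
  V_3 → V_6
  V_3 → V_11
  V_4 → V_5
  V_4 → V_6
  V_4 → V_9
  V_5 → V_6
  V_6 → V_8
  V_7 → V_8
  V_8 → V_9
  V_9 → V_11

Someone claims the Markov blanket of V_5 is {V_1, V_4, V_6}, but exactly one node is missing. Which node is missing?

V_3

V_5 has parent V_4.
V_5 has child V_6.
Parents of each child, excluding V_5:
  V_6: V_1, V_3, V_4
MB(V_5) = {V_1, V_3, V_4, V_6}.
Comparing with the claimed set, V_3 is missing.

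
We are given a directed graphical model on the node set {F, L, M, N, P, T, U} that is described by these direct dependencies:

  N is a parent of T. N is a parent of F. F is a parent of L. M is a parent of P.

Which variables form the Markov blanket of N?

{F, T}

A node's Markov blanket = Pa ∪ Ch ∪ (parents of Ch other than the node itself).
Pa(N) = {}.
N's children: F, T.
Other parents of N's children:
  T: —
  F: —
So the Markov blanket of N is {F, T}.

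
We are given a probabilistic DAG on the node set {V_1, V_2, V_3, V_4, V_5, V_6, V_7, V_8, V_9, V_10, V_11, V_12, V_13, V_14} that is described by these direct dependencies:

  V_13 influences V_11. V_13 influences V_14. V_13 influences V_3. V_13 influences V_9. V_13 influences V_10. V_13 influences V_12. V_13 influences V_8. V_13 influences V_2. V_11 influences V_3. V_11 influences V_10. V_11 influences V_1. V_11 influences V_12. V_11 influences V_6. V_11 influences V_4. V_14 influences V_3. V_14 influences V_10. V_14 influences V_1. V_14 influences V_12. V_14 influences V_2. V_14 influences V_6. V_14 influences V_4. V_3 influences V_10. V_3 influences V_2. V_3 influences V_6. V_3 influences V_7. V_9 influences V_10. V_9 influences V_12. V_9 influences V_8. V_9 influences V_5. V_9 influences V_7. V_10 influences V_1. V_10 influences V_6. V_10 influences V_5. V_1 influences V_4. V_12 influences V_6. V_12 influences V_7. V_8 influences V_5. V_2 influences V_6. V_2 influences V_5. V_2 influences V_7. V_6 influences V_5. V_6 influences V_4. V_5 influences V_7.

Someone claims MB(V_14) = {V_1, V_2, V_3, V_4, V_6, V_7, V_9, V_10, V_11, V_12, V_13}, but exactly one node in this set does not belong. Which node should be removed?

By definition, MB(V_14) is built from V_14's parents, V_14's children, and the co-parents of V_14.
V_14's parents: V_13.
V_14's children: V_1, V_2, V_3, V_4, V_6, V_10, V_12.
Co-parents of V_14 (other parents of its children):
  V_3's other parents are V_11, V_13.
  V_10 also has parents V_3, V_9, V_11, V_13.
  V_1 also has parents V_10, V_11.
  V_12 also has parents V_9, V_11, V_13.
  V_2's other parents are V_3, V_13.
  V_6 also has parents V_2, V_3, V_10, V_11, V_12.
  parents(V_4) \ {V_14} = {V_1, V_6, V_11}.
MB(V_14) = {V_1, V_2, V_3, V_4, V_6, V_9, V_10, V_11, V_12, V_13}.
V_7 is neither a parent, child, nor co-parent of V_14, so it does not belong.

V_7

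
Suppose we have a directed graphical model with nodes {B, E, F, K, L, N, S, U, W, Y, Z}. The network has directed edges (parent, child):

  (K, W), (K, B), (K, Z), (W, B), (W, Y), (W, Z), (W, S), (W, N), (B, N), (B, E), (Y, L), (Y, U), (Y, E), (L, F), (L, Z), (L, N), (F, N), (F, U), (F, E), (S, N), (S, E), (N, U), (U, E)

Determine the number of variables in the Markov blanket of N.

7

Parents of N: B, F, L, S, W.
Ch(N) = {U}.
For each child, the remaining parents (spouses of N):
  U: F, Y
MB(N) = {B, F, L, S, U, W, Y}, which has 7 nodes.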